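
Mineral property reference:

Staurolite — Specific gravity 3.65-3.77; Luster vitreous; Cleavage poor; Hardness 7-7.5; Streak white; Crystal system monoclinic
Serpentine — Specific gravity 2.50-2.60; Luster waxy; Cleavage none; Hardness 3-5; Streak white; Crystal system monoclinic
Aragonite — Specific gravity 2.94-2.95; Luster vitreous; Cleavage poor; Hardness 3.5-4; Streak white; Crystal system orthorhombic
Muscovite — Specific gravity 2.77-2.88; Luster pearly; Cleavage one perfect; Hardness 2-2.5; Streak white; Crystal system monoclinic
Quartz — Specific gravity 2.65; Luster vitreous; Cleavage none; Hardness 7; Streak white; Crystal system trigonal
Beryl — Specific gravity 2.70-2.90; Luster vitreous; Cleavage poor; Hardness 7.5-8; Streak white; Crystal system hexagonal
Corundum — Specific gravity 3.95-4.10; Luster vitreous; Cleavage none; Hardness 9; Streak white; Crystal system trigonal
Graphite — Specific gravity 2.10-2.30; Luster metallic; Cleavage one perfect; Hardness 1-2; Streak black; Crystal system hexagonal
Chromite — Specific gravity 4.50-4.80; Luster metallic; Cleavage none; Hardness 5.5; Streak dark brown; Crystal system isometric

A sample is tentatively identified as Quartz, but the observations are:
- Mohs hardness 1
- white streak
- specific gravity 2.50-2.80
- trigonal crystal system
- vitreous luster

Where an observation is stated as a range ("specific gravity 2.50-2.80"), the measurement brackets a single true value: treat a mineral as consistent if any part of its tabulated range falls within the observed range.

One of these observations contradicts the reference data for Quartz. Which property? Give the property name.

Mohs hardness 1: Quartz has hardness 7 — outside the reference range.
White streak: Quartz has white streak — matches.
Specific gravity 2.50-2.80: Quartz has SG 2.65 — matches.
Trigonal crystal system: Quartz has trigonal system — matches.
Vitreous luster: Quartz has vitreous luster — matches.
Everything matches except the hardness.

hardness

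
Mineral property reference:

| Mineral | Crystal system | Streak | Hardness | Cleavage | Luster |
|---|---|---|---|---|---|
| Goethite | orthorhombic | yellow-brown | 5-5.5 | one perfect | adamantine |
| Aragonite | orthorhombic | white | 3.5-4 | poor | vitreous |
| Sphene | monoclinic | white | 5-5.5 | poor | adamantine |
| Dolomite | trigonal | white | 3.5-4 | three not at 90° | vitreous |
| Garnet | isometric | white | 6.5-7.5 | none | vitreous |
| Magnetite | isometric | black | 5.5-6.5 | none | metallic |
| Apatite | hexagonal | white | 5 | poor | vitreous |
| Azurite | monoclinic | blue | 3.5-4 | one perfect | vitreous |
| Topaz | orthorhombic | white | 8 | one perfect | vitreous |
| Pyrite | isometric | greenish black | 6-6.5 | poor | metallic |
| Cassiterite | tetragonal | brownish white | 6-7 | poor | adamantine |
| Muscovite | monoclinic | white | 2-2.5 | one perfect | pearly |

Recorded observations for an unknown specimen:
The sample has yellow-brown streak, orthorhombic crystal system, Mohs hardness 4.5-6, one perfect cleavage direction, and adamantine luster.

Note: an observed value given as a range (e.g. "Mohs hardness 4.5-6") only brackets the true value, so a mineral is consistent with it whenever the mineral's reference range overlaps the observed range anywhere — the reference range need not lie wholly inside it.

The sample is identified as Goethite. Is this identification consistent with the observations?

Yellow-brown streak — agrees with Goethite (yellow-brown streak).
Orthorhombic crystal system — agrees with Goethite (orthorhombic system).
Mohs hardness 4.5-6 — agrees with Goethite (hardness 5-5.5).
One perfect cleavage direction — agrees with Goethite (cleavage one perfect).
Adamantine luster — agrees with Goethite (adamantine luster).
All observations are consistent with the tabulated values for Goethite.

Yes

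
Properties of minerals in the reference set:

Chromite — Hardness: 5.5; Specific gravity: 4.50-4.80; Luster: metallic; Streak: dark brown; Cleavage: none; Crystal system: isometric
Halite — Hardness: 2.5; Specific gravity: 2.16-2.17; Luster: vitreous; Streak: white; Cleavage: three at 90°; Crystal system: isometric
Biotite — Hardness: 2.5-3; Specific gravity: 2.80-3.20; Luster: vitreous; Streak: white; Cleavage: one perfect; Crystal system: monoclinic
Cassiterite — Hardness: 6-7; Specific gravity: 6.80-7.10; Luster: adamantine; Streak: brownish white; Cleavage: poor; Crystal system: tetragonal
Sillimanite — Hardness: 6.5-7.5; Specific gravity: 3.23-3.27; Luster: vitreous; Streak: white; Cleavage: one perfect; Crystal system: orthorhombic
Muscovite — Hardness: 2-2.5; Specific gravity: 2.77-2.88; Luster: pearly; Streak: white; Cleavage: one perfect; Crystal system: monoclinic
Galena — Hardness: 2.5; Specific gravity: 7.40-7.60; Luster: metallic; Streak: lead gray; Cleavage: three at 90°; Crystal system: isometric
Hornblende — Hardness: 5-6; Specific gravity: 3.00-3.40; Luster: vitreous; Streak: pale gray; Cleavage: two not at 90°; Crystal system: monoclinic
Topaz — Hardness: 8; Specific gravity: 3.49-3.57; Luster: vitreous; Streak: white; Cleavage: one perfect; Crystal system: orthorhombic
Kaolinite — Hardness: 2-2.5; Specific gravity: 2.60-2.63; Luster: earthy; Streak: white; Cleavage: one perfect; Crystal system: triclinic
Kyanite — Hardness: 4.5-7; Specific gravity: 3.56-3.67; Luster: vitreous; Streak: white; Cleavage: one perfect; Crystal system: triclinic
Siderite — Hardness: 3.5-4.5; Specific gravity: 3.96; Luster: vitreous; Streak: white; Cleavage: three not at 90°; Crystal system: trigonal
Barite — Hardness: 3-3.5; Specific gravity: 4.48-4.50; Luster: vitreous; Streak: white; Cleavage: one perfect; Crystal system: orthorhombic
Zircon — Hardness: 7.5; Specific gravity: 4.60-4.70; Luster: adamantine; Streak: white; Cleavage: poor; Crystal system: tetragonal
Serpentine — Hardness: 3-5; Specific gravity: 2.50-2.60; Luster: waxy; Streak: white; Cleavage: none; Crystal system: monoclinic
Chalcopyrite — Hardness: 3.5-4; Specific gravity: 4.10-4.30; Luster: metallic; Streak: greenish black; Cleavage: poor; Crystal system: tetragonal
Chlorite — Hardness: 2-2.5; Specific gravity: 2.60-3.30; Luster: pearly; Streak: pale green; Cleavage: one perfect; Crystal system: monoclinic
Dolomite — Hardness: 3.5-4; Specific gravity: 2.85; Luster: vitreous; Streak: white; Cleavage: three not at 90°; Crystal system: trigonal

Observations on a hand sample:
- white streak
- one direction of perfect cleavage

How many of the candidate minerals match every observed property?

White streak is inconsistent with Chromite, Cassiterite, Galena, Hornblende, Chalcopyrite, Chlorite.
One direction of perfect cleavage eliminates Halite, Siderite, Zircon, Serpentine, Dolomite.
Remaining candidates: Barite, Biotite, Kaolinite, Kyanite, Muscovite, Sillimanite, Topaz.
That is 7 minerals.

7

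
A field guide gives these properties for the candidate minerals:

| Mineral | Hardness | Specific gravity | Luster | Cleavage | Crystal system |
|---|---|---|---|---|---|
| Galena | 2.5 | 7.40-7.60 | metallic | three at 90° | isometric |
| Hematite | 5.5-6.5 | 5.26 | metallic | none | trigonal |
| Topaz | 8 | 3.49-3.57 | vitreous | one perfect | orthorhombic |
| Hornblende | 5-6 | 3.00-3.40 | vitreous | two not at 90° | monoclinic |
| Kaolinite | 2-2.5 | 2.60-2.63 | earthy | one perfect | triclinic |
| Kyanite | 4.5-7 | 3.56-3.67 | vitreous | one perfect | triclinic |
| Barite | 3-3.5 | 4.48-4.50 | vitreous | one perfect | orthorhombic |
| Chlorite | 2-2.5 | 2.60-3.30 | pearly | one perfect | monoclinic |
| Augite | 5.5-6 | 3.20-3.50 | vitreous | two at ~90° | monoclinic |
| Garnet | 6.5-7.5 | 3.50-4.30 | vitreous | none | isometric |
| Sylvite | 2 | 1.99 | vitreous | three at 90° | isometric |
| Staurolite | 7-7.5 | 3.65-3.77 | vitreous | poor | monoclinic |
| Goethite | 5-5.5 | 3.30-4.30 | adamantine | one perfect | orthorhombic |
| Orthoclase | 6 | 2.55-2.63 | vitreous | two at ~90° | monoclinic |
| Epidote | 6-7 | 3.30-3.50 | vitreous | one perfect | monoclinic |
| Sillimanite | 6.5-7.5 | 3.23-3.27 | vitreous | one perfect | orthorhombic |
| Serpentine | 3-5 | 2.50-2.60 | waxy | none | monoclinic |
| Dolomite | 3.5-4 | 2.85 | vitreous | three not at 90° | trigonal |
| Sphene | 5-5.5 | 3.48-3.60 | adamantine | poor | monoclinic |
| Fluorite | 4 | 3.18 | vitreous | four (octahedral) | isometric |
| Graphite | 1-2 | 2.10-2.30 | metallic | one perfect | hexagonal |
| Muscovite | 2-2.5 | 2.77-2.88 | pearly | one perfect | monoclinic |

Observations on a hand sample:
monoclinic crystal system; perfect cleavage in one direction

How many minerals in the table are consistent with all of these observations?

Monoclinic crystal system — only Hornblende, Chlorite, Augite, Staurolite, Orthoclase, Epidote, Serpentine, Sphene, Muscovite remain.
Perfect cleavage in one direction — leaves Chlorite, Epidote, Muscovite.
The minerals that satisfy all observations are Chlorite, Epidote, Muscovite.
That is 3 minerals.

3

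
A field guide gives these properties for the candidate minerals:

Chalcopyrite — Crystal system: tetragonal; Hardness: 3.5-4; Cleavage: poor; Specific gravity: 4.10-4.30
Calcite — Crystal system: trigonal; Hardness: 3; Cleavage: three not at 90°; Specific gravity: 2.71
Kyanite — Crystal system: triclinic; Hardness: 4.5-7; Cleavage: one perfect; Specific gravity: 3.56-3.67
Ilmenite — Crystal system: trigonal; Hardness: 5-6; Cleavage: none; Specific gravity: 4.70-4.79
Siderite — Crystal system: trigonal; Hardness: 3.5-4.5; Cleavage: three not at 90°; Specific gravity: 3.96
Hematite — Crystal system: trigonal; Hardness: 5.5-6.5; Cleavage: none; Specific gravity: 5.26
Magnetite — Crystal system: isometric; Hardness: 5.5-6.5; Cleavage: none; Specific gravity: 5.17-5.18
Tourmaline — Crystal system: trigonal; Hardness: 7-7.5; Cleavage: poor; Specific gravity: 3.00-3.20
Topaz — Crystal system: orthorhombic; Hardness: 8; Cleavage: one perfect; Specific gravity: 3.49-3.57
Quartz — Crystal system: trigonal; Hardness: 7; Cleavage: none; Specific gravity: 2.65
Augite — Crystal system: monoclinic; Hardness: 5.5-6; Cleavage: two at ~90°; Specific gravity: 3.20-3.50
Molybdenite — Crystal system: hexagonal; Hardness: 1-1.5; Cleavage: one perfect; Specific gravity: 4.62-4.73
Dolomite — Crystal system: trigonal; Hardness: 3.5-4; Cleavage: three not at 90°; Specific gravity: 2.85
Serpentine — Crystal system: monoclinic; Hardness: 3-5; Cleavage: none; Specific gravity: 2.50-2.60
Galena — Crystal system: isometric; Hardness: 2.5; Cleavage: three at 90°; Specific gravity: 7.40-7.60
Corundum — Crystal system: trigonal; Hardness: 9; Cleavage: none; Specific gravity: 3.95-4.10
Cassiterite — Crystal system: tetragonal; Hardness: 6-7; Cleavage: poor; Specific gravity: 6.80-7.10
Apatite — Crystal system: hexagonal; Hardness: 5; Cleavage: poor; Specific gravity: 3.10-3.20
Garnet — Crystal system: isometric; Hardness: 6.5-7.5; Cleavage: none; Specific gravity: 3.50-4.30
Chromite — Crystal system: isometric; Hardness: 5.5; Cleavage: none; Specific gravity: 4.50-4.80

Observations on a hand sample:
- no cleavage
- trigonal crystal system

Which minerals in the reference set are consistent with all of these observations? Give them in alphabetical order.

Corundum, Hematite, Ilmenite, Quartz

No cleavage — leaves Ilmenite, Hematite, Magnetite, Quartz, Serpentine, Corundum, Garnet, Chromite.
Trigonal crystal system rules out Magnetite, Serpentine, Garnet, Chromite.
The minerals that satisfy all observations are Corundum, Hematite, Ilmenite, Quartz.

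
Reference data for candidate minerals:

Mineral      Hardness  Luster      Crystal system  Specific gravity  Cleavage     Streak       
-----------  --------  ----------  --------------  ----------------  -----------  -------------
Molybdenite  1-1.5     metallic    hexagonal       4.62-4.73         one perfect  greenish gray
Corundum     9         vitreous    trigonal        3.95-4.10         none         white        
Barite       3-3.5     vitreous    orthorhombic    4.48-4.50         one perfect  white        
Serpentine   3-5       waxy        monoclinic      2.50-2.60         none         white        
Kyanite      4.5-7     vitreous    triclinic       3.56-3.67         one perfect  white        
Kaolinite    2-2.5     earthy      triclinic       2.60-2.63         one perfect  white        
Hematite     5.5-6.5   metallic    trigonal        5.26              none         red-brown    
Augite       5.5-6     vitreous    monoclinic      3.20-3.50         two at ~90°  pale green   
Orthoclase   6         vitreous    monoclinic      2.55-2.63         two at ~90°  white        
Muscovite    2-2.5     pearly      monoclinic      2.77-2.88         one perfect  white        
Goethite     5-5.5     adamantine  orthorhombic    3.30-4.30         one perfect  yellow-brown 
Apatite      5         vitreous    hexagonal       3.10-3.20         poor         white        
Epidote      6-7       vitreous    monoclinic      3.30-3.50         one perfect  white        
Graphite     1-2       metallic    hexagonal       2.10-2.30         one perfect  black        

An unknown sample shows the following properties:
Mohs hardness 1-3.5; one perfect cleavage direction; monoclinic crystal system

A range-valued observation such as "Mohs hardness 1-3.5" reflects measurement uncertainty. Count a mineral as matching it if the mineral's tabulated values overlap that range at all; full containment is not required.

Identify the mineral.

Mohs hardness 1-3.5 — leaves Molybdenite, Barite, Serpentine, Kaolinite, Muscovite, Graphite.
One perfect cleavage direction excludes Serpentine.
Monoclinic crystal system — only Muscovite remains.
The only mineral consistent with every observation is Muscovite.

Muscovite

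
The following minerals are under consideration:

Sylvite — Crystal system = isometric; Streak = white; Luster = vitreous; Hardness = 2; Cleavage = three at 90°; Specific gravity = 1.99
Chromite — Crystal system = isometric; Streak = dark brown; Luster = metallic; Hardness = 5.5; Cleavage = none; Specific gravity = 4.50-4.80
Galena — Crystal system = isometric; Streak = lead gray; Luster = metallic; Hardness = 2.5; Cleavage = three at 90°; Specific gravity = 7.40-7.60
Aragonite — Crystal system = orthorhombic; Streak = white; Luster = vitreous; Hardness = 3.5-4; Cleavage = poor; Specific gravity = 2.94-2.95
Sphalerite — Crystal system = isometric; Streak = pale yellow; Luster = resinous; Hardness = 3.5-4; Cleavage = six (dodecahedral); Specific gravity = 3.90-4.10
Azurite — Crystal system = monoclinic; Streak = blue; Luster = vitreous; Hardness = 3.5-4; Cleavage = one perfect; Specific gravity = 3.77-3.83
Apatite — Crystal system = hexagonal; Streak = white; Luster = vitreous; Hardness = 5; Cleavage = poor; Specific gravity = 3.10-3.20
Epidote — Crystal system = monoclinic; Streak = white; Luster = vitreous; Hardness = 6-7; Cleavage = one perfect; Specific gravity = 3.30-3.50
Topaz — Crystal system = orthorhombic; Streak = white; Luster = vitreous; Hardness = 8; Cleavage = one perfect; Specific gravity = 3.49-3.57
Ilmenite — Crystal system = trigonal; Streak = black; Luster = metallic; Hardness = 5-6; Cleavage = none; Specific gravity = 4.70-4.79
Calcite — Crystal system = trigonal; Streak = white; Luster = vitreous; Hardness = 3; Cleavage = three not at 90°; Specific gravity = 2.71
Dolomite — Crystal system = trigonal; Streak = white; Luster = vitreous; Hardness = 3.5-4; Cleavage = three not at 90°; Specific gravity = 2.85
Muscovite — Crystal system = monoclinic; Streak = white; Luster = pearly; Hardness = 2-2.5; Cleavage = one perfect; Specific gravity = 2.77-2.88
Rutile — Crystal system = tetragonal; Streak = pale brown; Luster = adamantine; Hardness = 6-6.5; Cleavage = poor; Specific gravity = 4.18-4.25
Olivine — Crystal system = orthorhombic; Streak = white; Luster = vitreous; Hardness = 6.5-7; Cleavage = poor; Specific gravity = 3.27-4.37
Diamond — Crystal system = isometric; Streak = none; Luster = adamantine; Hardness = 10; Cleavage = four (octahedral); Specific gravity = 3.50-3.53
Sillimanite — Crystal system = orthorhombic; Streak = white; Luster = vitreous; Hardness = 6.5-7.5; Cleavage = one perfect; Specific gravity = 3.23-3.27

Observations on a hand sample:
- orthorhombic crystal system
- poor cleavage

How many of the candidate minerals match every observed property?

2

Orthorhombic crystal system: narrows the field to Aragonite, Topaz, Olivine, Sillimanite.
Poor cleavage excludes Topaz, Sillimanite.
Remaining candidates: Aragonite, Olivine.
That is 2 minerals.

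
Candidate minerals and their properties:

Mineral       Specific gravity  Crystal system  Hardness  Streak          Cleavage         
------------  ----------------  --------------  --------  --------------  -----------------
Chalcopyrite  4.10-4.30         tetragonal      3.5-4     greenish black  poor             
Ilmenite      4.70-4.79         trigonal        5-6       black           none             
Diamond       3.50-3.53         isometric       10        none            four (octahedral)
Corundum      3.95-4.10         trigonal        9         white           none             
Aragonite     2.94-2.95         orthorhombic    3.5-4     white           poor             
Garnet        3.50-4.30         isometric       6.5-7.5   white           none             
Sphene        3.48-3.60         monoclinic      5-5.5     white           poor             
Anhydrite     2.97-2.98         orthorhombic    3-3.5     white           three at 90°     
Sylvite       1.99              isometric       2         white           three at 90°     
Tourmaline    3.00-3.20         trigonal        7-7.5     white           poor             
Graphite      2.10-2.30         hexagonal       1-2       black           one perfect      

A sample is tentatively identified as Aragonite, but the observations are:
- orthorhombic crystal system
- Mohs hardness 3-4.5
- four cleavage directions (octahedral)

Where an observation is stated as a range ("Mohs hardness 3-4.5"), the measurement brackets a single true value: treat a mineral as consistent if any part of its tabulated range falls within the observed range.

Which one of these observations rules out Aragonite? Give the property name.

Orthorhombic crystal system: Aragonite has orthorhombic system — matches.
Mohs hardness 3-4.5: Aragonite has hardness 3.5-4 — matches.
Four cleavage directions (octahedral): Aragonite has cleavage poor — outside the reference range.
The cleavage is the one property that does not fit.

cleavage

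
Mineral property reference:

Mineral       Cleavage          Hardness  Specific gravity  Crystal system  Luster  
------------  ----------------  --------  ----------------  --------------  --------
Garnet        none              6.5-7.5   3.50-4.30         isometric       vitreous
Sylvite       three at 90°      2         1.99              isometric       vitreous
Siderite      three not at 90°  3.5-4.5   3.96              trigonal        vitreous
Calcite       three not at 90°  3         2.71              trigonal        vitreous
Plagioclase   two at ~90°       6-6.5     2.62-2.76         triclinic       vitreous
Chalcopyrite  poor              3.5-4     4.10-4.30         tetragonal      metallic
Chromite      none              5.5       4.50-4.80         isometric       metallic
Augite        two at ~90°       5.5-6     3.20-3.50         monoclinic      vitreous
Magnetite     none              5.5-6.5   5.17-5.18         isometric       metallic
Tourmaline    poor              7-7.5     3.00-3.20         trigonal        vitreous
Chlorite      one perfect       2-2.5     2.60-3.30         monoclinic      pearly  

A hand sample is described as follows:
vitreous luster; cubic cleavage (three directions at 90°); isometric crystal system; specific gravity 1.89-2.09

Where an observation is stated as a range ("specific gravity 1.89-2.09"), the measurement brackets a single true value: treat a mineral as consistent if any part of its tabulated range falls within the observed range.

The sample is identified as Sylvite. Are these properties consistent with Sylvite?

Vitreous luster — fits Sylvite (vitreous luster).
Cubic cleavage (three directions at 90°) — fits Sylvite (cleavage three at 90°).
Isometric crystal system — fits Sylvite (isometric system).
Specific gravity 1.89-2.09 — fits Sylvite (SG 1.99).
Every observed property is compatible with the reference values for Sylvite.

Consistent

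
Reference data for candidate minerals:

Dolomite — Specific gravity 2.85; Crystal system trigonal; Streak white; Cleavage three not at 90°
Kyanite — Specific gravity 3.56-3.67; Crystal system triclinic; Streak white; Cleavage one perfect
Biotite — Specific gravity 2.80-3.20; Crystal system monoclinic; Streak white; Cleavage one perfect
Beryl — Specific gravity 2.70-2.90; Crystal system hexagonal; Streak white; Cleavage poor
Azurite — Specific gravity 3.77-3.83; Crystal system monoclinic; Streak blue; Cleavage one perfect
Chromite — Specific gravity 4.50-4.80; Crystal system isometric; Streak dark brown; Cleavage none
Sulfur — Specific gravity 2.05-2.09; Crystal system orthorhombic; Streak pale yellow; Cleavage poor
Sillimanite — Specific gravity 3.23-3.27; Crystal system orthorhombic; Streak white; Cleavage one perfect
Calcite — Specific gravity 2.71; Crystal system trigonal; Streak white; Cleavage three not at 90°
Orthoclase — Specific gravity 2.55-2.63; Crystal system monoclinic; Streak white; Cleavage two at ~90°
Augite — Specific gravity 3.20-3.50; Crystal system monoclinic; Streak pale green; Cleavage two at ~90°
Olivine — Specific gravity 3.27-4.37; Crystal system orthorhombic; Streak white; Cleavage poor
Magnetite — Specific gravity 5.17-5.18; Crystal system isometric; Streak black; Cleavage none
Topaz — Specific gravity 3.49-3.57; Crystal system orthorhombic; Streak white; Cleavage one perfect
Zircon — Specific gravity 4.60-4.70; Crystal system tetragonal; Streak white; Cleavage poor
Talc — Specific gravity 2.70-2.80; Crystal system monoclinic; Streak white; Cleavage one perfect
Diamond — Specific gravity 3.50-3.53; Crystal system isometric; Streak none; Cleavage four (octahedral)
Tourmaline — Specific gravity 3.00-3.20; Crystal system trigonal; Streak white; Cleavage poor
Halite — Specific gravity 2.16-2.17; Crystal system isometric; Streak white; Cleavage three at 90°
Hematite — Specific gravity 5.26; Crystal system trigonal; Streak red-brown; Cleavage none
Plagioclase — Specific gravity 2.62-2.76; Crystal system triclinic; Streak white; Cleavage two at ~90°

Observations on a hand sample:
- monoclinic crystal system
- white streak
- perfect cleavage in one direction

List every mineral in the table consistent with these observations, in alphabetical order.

Biotite, Talc

Monoclinic crystal system: leaves Biotite, Azurite, Orthoclase, Augite, Talc.
White streak is inconsistent with Azurite, Augite.
Perfect cleavage in one direction is inconsistent with Orthoclase.
Consistent with every observation: Biotite, Talc.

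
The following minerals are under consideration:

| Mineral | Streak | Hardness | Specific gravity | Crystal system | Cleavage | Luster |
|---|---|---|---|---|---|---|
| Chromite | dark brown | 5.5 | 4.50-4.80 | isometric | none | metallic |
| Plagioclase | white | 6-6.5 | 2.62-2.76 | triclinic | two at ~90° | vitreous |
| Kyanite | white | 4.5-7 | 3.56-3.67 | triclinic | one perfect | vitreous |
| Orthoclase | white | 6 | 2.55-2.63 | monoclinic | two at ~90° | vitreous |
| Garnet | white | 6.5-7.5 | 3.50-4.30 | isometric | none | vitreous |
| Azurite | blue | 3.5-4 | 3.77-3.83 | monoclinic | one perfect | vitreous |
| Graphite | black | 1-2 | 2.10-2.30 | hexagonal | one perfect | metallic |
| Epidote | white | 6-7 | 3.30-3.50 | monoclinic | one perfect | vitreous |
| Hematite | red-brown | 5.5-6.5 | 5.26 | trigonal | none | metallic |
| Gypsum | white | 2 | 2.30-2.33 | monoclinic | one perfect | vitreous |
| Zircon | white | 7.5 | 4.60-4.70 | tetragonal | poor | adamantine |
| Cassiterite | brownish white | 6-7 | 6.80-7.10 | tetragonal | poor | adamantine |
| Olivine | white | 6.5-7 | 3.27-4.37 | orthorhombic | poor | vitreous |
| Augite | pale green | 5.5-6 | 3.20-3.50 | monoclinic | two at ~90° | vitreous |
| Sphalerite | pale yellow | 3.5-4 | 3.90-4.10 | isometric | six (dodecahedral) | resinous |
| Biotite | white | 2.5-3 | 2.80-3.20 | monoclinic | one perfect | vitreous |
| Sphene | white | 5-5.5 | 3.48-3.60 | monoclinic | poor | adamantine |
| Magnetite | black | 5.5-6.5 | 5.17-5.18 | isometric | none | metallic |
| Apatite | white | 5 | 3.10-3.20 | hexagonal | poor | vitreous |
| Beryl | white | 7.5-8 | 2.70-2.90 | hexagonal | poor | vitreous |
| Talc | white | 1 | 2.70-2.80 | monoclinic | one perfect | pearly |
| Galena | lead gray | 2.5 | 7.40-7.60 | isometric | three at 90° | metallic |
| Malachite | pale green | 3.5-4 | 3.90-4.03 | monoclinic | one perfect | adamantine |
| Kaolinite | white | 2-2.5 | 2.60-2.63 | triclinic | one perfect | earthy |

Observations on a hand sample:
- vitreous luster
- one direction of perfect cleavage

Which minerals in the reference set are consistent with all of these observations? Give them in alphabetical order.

Azurite, Biotite, Epidote, Gypsum, Kyanite

Vitreous luster — only Plagioclase, Kyanite, Orthoclase, Garnet, Azurite, Epidote, Gypsum, Olivine, Augite, Biotite, Apatite, Beryl remain.
One direction of perfect cleavage — narrows the field to Kyanite, Azurite, Epidote, Gypsum, Biotite.
Remaining candidates: Azurite, Biotite, Epidote, Gypsum, Kyanite.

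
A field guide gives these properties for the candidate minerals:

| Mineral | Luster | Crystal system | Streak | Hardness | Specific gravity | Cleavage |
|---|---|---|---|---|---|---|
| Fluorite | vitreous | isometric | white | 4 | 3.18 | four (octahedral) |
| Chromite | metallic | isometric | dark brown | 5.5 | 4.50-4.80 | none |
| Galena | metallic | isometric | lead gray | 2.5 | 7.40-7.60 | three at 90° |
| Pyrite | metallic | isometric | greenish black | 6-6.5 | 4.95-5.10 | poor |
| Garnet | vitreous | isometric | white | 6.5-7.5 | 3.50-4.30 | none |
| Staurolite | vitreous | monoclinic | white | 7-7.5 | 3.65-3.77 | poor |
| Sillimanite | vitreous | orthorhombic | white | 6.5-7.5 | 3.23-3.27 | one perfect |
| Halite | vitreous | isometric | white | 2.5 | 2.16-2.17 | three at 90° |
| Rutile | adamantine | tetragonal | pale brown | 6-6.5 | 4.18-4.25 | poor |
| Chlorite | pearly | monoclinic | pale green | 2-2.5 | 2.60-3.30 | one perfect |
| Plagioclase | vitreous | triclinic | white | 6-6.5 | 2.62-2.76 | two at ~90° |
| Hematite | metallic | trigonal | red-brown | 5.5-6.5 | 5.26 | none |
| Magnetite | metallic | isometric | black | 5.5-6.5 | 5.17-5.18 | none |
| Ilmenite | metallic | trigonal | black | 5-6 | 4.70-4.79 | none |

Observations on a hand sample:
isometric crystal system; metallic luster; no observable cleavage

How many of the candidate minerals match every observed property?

2

Isometric crystal system: narrows the field to Fluorite, Chromite, Galena, Pyrite, Garnet, Halite, Magnetite.
Metallic luster rules out Fluorite, Garnet, Halite.
No observable cleavage excludes Galena, Pyrite.
Remaining candidates: Chromite, Magnetite.
That is 2 minerals.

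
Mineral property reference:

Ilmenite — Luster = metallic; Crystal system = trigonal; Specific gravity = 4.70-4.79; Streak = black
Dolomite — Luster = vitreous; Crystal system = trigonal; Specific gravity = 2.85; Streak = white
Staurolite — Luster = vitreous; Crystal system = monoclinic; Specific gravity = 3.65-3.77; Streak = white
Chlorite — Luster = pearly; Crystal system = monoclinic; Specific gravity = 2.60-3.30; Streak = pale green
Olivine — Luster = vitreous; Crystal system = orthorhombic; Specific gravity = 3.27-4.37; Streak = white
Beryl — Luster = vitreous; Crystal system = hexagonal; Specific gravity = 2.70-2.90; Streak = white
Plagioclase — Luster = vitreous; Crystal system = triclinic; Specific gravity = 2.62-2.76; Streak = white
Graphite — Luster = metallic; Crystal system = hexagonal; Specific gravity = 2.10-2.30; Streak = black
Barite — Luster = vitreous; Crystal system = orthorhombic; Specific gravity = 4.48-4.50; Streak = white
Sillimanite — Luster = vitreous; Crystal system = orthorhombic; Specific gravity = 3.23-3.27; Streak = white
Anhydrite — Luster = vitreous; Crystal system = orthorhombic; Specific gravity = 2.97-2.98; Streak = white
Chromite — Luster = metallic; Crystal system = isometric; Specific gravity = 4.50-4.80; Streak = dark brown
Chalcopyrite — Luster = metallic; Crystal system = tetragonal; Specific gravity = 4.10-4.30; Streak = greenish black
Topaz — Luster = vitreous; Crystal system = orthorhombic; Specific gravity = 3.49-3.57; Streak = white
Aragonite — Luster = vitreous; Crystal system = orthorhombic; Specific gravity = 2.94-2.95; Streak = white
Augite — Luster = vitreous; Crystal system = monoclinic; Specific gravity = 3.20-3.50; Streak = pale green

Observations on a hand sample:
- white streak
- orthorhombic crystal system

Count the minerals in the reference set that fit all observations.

6

White streak excludes Ilmenite, Chlorite, Graphite, Chromite, Chalcopyrite, Augite.
Orthorhombic crystal system rules out Dolomite, Staurolite, Beryl, Plagioclase.
Consistent with every observation: Anhydrite, Aragonite, Barite, Olivine, Sillimanite, Topaz.
That is 6 minerals.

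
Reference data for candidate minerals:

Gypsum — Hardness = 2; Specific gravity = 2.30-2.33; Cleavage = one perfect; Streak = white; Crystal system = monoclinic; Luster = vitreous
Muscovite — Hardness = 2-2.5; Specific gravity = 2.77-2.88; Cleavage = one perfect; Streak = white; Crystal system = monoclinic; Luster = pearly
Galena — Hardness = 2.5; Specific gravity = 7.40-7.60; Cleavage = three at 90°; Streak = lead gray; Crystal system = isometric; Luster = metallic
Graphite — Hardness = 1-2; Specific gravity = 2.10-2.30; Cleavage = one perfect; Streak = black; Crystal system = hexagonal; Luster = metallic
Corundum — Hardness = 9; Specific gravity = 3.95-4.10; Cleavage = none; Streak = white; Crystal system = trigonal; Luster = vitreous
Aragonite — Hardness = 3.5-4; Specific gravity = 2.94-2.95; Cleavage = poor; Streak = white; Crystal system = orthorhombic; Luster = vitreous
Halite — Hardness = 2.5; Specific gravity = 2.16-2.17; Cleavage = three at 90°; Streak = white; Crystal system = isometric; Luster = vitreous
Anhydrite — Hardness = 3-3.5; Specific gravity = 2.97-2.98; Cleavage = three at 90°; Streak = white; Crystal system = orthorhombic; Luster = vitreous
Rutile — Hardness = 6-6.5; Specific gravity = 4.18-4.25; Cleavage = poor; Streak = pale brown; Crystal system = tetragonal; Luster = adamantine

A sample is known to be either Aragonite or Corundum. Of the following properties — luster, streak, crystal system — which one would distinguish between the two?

crystal system

Luster: both vitreous — identical.
Streak: both white — identical.
Crystal system: Aragonite orthorhombic, Corundum trigonal — different.
Of the listed properties, crystal system is the one that separates them.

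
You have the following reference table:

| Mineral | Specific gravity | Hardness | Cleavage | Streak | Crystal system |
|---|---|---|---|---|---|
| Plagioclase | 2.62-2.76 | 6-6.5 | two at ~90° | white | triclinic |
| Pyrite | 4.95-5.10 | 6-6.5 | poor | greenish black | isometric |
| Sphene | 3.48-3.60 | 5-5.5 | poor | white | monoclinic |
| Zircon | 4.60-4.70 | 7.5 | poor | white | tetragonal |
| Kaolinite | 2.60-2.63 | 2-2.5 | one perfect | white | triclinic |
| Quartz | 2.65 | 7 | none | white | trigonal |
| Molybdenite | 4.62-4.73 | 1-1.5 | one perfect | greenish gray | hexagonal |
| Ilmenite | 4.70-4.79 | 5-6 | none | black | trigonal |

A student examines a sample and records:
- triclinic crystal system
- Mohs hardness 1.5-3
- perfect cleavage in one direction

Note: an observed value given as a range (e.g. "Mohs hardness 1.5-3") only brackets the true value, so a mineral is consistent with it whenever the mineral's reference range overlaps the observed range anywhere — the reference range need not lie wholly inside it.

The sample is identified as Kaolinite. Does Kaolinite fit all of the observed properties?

Consistent

Triclinic crystal system — is consistent with Kaolinite (triclinic system).
Mohs hardness 1.5-3 — is consistent with Kaolinite (hardness 2-2.5).
Perfect cleavage in one direction — is consistent with Kaolinite (cleavage one perfect).
All observations are consistent with the tabulated values for Kaolinite.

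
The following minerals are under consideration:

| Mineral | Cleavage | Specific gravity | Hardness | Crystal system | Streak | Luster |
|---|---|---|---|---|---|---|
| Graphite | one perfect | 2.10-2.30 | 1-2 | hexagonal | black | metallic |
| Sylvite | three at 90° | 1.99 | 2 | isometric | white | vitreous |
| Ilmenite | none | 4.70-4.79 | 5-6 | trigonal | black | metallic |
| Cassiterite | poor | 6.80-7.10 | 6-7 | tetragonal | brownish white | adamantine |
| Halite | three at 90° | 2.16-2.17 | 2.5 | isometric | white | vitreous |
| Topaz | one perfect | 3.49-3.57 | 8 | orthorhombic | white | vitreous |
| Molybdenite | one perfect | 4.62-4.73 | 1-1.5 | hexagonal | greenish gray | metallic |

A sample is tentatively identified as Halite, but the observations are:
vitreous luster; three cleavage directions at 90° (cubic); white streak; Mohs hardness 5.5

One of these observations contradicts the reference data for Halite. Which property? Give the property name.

Vitreous luster: Halite has vitreous luster — matches.
Three cleavage directions at 90° (cubic): Halite has cleavage three at 90° — matches.
White streak: Halite has white streak — matches.
Mohs hardness 5.5: Halite has hardness 2.5 — inconsistent.
The hardness is the one property that does not fit.

hardness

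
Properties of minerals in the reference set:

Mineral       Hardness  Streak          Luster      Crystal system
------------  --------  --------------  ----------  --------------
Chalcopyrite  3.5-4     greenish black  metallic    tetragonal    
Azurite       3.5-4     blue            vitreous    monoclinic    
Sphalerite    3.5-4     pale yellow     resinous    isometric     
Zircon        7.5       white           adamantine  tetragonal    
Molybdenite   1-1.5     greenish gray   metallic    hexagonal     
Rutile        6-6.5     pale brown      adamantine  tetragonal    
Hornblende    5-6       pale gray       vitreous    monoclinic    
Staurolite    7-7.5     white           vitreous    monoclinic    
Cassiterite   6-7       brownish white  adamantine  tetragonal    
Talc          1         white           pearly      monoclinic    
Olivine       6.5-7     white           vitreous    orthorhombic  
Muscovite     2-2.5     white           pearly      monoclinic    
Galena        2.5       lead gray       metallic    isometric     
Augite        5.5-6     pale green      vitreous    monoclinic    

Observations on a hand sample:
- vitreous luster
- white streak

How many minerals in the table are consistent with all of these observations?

2

Vitreous luster — leaves Azurite, Hornblende, Staurolite, Olivine, Augite.
White streak — only Staurolite, Olivine remain.
The minerals that satisfy all observations are Olivine, Staurolite.
That is 2 minerals.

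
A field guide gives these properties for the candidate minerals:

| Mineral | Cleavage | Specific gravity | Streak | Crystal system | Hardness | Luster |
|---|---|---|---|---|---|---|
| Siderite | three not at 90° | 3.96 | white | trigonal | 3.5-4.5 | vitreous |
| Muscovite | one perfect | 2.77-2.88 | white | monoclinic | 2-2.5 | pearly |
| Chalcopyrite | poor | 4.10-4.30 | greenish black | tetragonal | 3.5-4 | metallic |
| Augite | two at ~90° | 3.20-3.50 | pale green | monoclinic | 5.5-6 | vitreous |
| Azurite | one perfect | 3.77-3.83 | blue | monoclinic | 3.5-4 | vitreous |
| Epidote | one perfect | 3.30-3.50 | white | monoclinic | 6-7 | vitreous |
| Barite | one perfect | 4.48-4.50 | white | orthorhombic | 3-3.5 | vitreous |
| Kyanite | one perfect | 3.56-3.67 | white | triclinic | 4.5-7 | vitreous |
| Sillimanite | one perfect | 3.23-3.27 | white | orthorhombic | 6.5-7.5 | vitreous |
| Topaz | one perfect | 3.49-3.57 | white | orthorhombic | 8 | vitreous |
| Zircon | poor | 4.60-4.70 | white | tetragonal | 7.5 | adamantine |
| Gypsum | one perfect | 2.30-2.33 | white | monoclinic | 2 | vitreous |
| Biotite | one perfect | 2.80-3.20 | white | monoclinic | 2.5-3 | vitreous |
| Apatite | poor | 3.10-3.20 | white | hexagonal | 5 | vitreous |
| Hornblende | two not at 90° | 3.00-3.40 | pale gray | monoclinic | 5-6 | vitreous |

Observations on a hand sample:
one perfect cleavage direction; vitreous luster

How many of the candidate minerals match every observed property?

8

One perfect cleavage direction is inconsistent with Siderite, Chalcopyrite, Augite, Zircon, Apatite, Hornblende.
Vitreous luster eliminates Muscovite.
The minerals that satisfy all observations are Azurite, Barite, Biotite, Epidote, Gypsum, Kyanite, Sillimanite, Topaz.
That is 8 minerals.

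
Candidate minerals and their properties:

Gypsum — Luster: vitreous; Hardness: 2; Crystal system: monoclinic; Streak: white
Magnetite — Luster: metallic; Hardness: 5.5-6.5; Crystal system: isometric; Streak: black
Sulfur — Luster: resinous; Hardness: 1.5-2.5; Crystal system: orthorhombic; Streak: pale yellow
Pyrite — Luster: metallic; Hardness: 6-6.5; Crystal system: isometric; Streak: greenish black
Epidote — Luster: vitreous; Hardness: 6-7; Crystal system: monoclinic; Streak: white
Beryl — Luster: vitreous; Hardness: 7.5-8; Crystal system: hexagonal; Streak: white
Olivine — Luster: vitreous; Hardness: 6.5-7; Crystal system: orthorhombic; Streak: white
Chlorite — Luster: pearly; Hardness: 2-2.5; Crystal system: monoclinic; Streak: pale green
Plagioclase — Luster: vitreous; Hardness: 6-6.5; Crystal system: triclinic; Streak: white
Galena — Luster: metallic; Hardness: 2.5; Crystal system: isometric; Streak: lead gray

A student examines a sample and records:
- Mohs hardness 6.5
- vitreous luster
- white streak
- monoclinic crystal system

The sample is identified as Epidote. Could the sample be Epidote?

Mohs hardness 6.5 — matches Epidote (hardness 6-7).
Vitreous luster — matches Epidote (vitreous luster).
White streak — matches Epidote (white streak).
Monoclinic crystal system — matches Epidote (monoclinic system).
All observations are consistent with the tabulated values for Epidote.

Consistent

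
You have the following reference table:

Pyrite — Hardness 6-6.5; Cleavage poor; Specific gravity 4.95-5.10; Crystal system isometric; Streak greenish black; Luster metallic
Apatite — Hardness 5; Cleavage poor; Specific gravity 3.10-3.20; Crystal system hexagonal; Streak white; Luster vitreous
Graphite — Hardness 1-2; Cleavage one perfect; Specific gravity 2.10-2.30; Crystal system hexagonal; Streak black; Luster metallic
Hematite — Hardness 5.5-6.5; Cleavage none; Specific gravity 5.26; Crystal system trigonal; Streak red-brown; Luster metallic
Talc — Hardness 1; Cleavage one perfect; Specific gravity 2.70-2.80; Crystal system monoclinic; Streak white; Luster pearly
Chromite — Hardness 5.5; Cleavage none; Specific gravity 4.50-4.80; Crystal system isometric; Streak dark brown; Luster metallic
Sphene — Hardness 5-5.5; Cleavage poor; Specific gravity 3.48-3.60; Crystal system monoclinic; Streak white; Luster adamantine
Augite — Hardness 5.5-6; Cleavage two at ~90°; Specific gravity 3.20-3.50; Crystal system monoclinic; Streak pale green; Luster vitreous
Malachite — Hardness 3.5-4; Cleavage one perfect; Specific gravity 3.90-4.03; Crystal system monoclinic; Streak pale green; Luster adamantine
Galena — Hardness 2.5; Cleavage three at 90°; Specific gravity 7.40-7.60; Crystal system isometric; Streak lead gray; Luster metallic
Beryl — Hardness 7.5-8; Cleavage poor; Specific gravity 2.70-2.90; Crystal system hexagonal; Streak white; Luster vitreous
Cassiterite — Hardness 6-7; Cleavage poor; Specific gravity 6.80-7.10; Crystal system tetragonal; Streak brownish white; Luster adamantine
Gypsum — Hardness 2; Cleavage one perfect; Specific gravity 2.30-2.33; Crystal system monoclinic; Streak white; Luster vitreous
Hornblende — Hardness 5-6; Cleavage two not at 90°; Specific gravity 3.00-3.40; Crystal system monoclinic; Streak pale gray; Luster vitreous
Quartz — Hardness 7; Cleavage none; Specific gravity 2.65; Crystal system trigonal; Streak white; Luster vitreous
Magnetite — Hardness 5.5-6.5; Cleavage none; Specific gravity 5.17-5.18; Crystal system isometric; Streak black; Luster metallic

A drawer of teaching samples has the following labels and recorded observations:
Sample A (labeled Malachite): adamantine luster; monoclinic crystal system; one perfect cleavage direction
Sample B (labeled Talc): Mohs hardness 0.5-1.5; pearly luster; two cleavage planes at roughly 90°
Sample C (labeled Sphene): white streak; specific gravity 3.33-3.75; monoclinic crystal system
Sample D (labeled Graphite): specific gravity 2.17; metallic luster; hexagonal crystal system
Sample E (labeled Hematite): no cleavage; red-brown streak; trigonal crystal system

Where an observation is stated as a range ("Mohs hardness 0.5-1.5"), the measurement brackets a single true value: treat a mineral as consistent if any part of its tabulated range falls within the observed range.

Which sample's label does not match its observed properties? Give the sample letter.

B

Sample A: nothing contradicts Malachite.
Sample B: two cleavage planes at roughly 90° is outside the reference for Talc (cleavage one perfect) — mislabeled.
Sample C: nothing contradicts Sphene.
Sample D: nothing contradicts Graphite.
Sample E: nothing contradicts Hematite.
The mislabeled specimen is B.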